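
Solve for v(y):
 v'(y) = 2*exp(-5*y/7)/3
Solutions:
 v(y) = C1 - 14*exp(-5*y/7)/15


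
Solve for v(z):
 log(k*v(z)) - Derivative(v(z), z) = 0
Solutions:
 li(k*v(z))/k = C1 + z


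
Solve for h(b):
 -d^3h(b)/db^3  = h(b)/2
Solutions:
 h(b) = C3*exp(-2^(2/3)*b/2) + (C1*sin(2^(2/3)*sqrt(3)*b/4) + C2*cos(2^(2/3)*sqrt(3)*b/4))*exp(2^(2/3)*b/4)


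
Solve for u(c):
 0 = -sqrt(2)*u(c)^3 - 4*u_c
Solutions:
 u(c) = -sqrt(2)*sqrt(-1/(C1 - sqrt(2)*c))
 u(c) = sqrt(2)*sqrt(-1/(C1 - sqrt(2)*c))


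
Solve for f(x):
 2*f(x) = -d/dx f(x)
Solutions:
 f(x) = C1*exp(-2*x)


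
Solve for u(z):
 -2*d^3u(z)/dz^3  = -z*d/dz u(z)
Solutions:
 u(z) = C1 + Integral(C2*airyai(2^(2/3)*z/2) + C3*airybi(2^(2/3)*z/2), z)


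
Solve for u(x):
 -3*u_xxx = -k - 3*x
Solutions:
 u(x) = C1 + C2*x + C3*x^2 + k*x^3/18 + x^4/24


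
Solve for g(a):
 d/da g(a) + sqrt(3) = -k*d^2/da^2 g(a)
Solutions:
 g(a) = C1 + C2*exp(-a/k) - sqrt(3)*a


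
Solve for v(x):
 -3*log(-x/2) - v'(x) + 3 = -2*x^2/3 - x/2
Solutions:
 v(x) = C1 + 2*x^3/9 + x^2/4 - 3*x*log(-x) + 3*x*(log(2) + 2)


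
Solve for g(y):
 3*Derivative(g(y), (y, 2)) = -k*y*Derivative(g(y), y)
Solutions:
 g(y) = Piecewise((-sqrt(6)*sqrt(pi)*C1*erf(sqrt(6)*sqrt(k)*y/6)/(2*sqrt(k)) - C2, (k > 0) | (k < 0)), (-C1*y - C2, True))


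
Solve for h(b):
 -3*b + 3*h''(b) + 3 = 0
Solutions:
 h(b) = C1 + C2*b + b^3/6 - b^2/2


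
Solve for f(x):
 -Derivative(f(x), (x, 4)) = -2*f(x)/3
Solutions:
 f(x) = C1*exp(-2^(1/4)*3^(3/4)*x/3) + C2*exp(2^(1/4)*3^(3/4)*x/3) + C3*sin(2^(1/4)*3^(3/4)*x/3) + C4*cos(2^(1/4)*3^(3/4)*x/3)


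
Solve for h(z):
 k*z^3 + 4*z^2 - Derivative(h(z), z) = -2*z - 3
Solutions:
 h(z) = C1 + k*z^4/4 + 4*z^3/3 + z^2 + 3*z


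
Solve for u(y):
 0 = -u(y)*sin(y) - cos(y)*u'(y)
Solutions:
 u(y) = C1*cos(y)


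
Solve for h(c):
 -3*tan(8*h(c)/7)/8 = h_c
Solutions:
 h(c) = -7*asin(C1*exp(-3*c/7))/8 + 7*pi/8
 h(c) = 7*asin(C1*exp(-3*c/7))/8


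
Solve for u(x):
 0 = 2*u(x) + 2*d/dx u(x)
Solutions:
 u(x) = C1*exp(-x)


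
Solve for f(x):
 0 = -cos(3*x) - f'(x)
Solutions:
 f(x) = C1 - sin(3*x)/3


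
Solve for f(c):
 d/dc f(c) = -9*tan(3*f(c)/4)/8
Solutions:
 f(c) = -4*asin(C1*exp(-27*c/32))/3 + 4*pi/3
 f(c) = 4*asin(C1*exp(-27*c/32))/3


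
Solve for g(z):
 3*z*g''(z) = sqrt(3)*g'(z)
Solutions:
 g(z) = C1 + C2*z^(sqrt(3)/3 + 1)


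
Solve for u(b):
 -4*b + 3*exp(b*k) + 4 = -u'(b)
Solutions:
 u(b) = C1 + 2*b^2 - 4*b - 3*exp(b*k)/k


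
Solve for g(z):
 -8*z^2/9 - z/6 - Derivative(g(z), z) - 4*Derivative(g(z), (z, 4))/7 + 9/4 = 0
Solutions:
 g(z) = C1 + C4*exp(-14^(1/3)*z/2) - 8*z^3/27 - z^2/12 + 9*z/4 + (C2*sin(14^(1/3)*sqrt(3)*z/4) + C3*cos(14^(1/3)*sqrt(3)*z/4))*exp(14^(1/3)*z/4)


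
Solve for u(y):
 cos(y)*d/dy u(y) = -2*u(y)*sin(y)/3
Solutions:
 u(y) = C1*cos(y)^(2/3)


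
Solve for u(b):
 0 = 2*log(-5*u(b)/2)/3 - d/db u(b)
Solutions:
 -3*Integral(1/(log(-_y) - log(2) + log(5)), (_y, u(b)))/2 = C1 - b


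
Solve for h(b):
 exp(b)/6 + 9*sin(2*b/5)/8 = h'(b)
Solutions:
 h(b) = C1 + exp(b)/6 - 45*cos(2*b/5)/16


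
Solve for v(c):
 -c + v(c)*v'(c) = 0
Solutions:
 v(c) = -sqrt(C1 + c^2)
 v(c) = sqrt(C1 + c^2)


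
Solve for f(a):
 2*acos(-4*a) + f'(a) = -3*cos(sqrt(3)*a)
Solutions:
 f(a) = C1 - 2*a*acos(-4*a) - sqrt(1 - 16*a^2)/2 - sqrt(3)*sin(sqrt(3)*a)


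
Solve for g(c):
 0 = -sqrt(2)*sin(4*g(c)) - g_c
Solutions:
 g(c) = -acos((-C1 - exp(8*sqrt(2)*c))/(C1 - exp(8*sqrt(2)*c)))/4 + pi/2
 g(c) = acos((-C1 - exp(8*sqrt(2)*c))/(C1 - exp(8*sqrt(2)*c)))/4


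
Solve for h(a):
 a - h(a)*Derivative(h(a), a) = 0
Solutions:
 h(a) = -sqrt(C1 + a^2)
 h(a) = sqrt(C1 + a^2)


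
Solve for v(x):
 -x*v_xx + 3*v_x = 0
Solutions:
 v(x) = C1 + C2*x^4


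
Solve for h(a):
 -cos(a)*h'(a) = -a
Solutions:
 h(a) = C1 + Integral(a/cos(a), a)


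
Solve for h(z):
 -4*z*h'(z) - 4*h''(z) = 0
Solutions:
 h(z) = C1 + C2*erf(sqrt(2)*z/2)


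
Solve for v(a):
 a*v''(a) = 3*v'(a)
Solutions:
 v(a) = C1 + C2*a^4


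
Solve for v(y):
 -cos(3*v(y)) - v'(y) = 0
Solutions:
 v(y) = -asin((C1 + exp(6*y))/(C1 - exp(6*y)))/3 + pi/3
 v(y) = asin((C1 + exp(6*y))/(C1 - exp(6*y)))/3


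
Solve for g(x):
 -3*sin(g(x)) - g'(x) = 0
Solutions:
 g(x) = -acos((-C1 - exp(6*x))/(C1 - exp(6*x))) + 2*pi
 g(x) = acos((-C1 - exp(6*x))/(C1 - exp(6*x)))


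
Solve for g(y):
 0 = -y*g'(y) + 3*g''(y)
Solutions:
 g(y) = C1 + C2*erfi(sqrt(6)*y/6)


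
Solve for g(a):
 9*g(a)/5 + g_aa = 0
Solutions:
 g(a) = C1*sin(3*sqrt(5)*a/5) + C2*cos(3*sqrt(5)*a/5)


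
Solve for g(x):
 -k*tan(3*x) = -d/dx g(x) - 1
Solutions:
 g(x) = C1 - k*log(cos(3*x))/3 - x


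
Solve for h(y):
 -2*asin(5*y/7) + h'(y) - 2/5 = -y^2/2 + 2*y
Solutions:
 h(y) = C1 - y^3/6 + y^2 + 2*y*asin(5*y/7) + 2*y/5 + 2*sqrt(49 - 25*y^2)/5


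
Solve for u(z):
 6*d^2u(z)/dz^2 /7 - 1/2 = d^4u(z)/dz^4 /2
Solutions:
 u(z) = C1 + C2*z + C3*exp(-2*sqrt(21)*z/7) + C4*exp(2*sqrt(21)*z/7) + 7*z^2/24


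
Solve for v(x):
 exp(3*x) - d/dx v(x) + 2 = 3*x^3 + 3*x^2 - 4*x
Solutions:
 v(x) = C1 - 3*x^4/4 - x^3 + 2*x^2 + 2*x + exp(3*x)/3


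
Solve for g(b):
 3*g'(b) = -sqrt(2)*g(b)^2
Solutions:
 g(b) = 3/(C1 + sqrt(2)*b)


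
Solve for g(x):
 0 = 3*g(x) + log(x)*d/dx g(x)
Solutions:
 g(x) = C1*exp(-3*li(x))


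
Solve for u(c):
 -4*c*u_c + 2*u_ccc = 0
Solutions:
 u(c) = C1 + Integral(C2*airyai(2^(1/3)*c) + C3*airybi(2^(1/3)*c), c)


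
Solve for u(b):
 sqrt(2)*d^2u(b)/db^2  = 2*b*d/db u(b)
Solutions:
 u(b) = C1 + C2*erfi(2^(3/4)*b/2)


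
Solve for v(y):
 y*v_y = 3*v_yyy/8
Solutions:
 v(y) = C1 + Integral(C2*airyai(2*3^(2/3)*y/3) + C3*airybi(2*3^(2/3)*y/3), y)


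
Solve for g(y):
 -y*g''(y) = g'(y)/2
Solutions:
 g(y) = C1 + C2*sqrt(y)


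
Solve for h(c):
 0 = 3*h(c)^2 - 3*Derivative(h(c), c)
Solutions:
 h(c) = -1/(C1 + c)


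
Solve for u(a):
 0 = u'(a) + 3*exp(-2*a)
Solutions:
 u(a) = C1 + 3*exp(-2*a)/2


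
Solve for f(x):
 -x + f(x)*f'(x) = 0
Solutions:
 f(x) = -sqrt(C1 + x^2)
 f(x) = sqrt(C1 + x^2)


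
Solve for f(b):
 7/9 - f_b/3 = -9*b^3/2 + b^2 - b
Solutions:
 f(b) = C1 + 27*b^4/8 - b^3 + 3*b^2/2 + 7*b/3


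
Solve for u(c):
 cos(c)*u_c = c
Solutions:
 u(c) = C1 + Integral(c/cos(c), c)


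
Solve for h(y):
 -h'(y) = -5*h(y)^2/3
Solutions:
 h(y) = -3/(C1 + 5*y)


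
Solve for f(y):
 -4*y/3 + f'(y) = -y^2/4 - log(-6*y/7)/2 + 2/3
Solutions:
 f(y) = C1 - y^3/12 + 2*y^2/3 - y*log(-y)/2 + y*(-3*log(6) + 3*log(7) + 7)/6


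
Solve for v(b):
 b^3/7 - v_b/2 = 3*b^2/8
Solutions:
 v(b) = C1 + b^4/14 - b^3/4


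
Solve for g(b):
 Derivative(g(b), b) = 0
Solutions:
 g(b) = C1


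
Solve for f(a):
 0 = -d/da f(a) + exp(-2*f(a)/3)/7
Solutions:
 f(a) = 3*log(-sqrt(C1 + a)) - 3*log(21) + 3*log(42)/2
 f(a) = 3*log(C1 + a)/2 - 3*log(21) + 3*log(42)/2


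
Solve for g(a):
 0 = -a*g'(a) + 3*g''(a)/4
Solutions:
 g(a) = C1 + C2*erfi(sqrt(6)*a/3)


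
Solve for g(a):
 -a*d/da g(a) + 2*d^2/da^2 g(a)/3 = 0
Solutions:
 g(a) = C1 + C2*erfi(sqrt(3)*a/2)


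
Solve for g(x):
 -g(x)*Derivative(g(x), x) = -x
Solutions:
 g(x) = -sqrt(C1 + x^2)
 g(x) = sqrt(C1 + x^2)


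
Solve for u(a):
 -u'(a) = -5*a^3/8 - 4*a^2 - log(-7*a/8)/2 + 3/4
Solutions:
 u(a) = C1 + 5*a^4/32 + 4*a^3/3 + a*log(-a)/2 + a*(-2*log(2) - 5/4 + log(14)/2)


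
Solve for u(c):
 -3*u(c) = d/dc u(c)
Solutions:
 u(c) = C1*exp(-3*c)


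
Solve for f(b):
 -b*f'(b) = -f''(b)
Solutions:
 f(b) = C1 + C2*erfi(sqrt(2)*b/2)


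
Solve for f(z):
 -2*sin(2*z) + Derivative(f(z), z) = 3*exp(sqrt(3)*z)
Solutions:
 f(z) = C1 + sqrt(3)*exp(sqrt(3)*z) - cos(2*z)


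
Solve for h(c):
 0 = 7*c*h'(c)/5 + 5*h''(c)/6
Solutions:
 h(c) = C1 + C2*erf(sqrt(21)*c/5)


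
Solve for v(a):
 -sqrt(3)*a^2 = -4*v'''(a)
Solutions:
 v(a) = C1 + C2*a + C3*a^2 + sqrt(3)*a^5/240


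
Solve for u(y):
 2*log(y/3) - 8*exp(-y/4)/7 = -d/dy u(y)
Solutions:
 u(y) = C1 - 2*y*log(y) + 2*y*(1 + log(3)) - 32*exp(-y/4)/7


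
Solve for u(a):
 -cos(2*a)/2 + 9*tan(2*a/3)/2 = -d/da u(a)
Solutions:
 u(a) = C1 + 27*log(cos(2*a/3))/4 + sin(2*a)/4


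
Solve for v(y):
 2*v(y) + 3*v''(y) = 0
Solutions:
 v(y) = C1*sin(sqrt(6)*y/3) + C2*cos(sqrt(6)*y/3)


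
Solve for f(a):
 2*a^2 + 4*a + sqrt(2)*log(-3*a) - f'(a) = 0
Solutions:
 f(a) = C1 + 2*a^3/3 + 2*a^2 + sqrt(2)*a*log(-a) + sqrt(2)*a*(-1 + log(3))


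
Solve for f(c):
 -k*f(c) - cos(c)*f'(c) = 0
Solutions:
 f(c) = C1*exp(k*(log(sin(c) - 1) - log(sin(c) + 1))/2)


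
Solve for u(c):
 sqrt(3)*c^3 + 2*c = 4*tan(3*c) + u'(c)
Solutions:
 u(c) = C1 + sqrt(3)*c^4/4 + c^2 + 4*log(cos(3*c))/3


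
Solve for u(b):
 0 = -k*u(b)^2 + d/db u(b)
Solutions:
 u(b) = -1/(C1 + b*k)


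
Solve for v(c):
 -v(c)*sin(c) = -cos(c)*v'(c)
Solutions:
 v(c) = C1/cos(c)


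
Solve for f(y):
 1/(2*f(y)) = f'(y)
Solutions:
 f(y) = -sqrt(C1 + y)
 f(y) = sqrt(C1 + y)


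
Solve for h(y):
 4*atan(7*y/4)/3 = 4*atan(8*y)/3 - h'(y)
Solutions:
 h(y) = C1 - 4*y*atan(7*y/4)/3 + 4*y*atan(8*y)/3 + 8*log(49*y^2 + 16)/21 - log(64*y^2 + 1)/12


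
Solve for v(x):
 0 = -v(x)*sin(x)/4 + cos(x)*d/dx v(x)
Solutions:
 v(x) = C1/cos(x)^(1/4)


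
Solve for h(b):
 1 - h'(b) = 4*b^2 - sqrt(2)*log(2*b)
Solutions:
 h(b) = C1 - 4*b^3/3 + sqrt(2)*b*log(b) - sqrt(2)*b + sqrt(2)*b*log(2) + b


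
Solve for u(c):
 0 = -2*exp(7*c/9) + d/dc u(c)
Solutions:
 u(c) = C1 + 18*exp(7*c/9)/7


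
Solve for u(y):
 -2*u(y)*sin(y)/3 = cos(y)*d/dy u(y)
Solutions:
 u(y) = C1*cos(y)^(2/3)


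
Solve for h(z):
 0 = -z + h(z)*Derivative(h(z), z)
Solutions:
 h(z) = -sqrt(C1 + z^2)
 h(z) = sqrt(C1 + z^2)


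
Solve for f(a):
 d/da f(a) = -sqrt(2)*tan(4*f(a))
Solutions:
 f(a) = -asin(C1*exp(-4*sqrt(2)*a))/4 + pi/4
 f(a) = asin(C1*exp(-4*sqrt(2)*a))/4


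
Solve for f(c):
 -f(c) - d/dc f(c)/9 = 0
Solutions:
 f(c) = C1*exp(-9*c)


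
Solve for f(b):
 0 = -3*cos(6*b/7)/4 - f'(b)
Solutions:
 f(b) = C1 - 7*sin(6*b/7)/8


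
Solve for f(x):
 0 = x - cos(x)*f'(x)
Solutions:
 f(x) = C1 + Integral(x/cos(x), x)


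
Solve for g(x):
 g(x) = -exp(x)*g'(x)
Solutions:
 g(x) = C1*exp(exp(-x))


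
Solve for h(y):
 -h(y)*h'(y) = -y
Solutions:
 h(y) = -sqrt(C1 + y^2)
 h(y) = sqrt(C1 + y^2)


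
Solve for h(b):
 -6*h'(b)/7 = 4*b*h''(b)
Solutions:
 h(b) = C1 + C2*b^(11/14)


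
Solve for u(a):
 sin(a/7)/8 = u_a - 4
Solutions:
 u(a) = C1 + 4*a - 7*cos(a/7)/8


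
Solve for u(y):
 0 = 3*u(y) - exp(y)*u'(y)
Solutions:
 u(y) = C1*exp(-3*exp(-y))


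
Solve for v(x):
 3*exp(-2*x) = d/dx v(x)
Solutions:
 v(x) = C1 - 3*exp(-2*x)/2


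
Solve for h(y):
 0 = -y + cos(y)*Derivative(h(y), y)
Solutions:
 h(y) = C1 + Integral(y/cos(y), y)


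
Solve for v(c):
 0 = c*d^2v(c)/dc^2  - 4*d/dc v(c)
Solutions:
 v(c) = C1 + C2*c^5


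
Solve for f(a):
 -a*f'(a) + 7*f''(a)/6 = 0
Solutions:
 f(a) = C1 + C2*erfi(sqrt(21)*a/7)


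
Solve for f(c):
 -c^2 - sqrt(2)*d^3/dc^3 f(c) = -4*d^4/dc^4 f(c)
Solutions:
 f(c) = C1 + C2*c + C3*c^2 + C4*exp(sqrt(2)*c/4) - sqrt(2)*c^5/120 - c^4/6 - 4*sqrt(2)*c^3/3


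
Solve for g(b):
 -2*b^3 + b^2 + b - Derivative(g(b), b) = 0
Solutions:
 g(b) = C1 - b^4/2 + b^3/3 + b^2/2


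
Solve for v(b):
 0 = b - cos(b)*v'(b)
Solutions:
 v(b) = C1 + Integral(b/cos(b), b)


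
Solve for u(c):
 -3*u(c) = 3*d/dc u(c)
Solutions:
 u(c) = C1*exp(-c)


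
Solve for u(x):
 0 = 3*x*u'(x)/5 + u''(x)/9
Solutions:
 u(x) = C1 + C2*erf(3*sqrt(30)*x/10)


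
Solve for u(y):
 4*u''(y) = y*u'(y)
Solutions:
 u(y) = C1 + C2*erfi(sqrt(2)*y/4)


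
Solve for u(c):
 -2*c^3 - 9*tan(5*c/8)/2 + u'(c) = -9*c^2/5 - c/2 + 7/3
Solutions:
 u(c) = C1 + c^4/2 - 3*c^3/5 - c^2/4 + 7*c/3 - 36*log(cos(5*c/8))/5


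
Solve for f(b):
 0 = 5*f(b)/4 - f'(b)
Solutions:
 f(b) = C1*exp(5*b/4)


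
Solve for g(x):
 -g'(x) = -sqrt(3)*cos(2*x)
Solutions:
 g(x) = C1 + sqrt(3)*sin(2*x)/2


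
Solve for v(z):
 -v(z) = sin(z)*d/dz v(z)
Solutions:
 v(z) = C1*sqrt(cos(z) + 1)/sqrt(cos(z) - 1)


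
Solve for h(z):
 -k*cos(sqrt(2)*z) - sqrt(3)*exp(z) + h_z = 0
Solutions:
 h(z) = C1 + sqrt(2)*k*sin(sqrt(2)*z)/2 + sqrt(3)*exp(z)


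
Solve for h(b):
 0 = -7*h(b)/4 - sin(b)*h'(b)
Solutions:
 h(b) = C1*(cos(b) + 1)^(7/8)/(cos(b) - 1)^(7/8)


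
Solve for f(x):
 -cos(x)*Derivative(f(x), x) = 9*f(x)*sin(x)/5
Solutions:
 f(x) = C1*cos(x)^(9/5)


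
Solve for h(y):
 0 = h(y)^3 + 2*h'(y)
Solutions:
 h(y) = -sqrt(-1/(C1 - y))
 h(y) = sqrt(-1/(C1 - y))


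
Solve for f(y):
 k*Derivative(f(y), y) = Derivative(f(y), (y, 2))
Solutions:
 f(y) = C1 + C2*exp(k*y)


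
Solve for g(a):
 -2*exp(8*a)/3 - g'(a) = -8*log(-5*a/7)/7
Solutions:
 g(a) = C1 + 8*a*log(-a)/7 + 8*a*(-log(7) - 1 + log(5))/7 - exp(8*a)/12


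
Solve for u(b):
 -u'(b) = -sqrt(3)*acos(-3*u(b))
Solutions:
 Integral(1/acos(-3*_y), (_y, u(b))) = C1 + sqrt(3)*b


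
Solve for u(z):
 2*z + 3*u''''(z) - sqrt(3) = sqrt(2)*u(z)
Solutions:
 u(z) = C1*exp(-2^(1/8)*3^(3/4)*z/3) + C2*exp(2^(1/8)*3^(3/4)*z/3) + C3*sin(2^(1/8)*3^(3/4)*z/3) + C4*cos(2^(1/8)*3^(3/4)*z/3) + sqrt(2)*z - sqrt(6)/2


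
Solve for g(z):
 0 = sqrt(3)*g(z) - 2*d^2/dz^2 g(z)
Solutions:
 g(z) = C1*exp(-sqrt(2)*3^(1/4)*z/2) + C2*exp(sqrt(2)*3^(1/4)*z/2)


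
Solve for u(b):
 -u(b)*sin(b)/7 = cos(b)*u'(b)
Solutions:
 u(b) = C1*cos(b)^(1/7)


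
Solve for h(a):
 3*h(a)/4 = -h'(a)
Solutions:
 h(a) = C1*exp(-3*a/4)


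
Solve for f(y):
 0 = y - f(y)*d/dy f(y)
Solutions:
 f(y) = -sqrt(C1 + y^2)
 f(y) = sqrt(C1 + y^2)


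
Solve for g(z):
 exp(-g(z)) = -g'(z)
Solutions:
 g(z) = log(C1 - z)


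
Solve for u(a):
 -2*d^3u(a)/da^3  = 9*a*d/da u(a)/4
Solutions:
 u(a) = C1 + Integral(C2*airyai(-3^(2/3)*a/2) + C3*airybi(-3^(2/3)*a/2), a)


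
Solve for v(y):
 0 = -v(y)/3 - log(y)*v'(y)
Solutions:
 v(y) = C1*exp(-li(y)/3)


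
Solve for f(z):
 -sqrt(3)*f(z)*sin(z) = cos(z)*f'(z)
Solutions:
 f(z) = C1*cos(z)^(sqrt(3))


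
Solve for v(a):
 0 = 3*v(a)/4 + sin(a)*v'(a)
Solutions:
 v(a) = C1*(cos(a) + 1)^(3/8)/(cos(a) - 1)^(3/8)


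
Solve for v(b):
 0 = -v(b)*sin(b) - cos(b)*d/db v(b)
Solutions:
 v(b) = C1*cos(b)


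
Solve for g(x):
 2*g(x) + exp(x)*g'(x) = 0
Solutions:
 g(x) = C1*exp(2*exp(-x))


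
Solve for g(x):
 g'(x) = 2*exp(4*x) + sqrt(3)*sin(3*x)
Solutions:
 g(x) = C1 + exp(4*x)/2 - sqrt(3)*cos(3*x)/3


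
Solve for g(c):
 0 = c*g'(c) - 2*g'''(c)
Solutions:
 g(c) = C1 + Integral(C2*airyai(2^(2/3)*c/2) + C3*airybi(2^(2/3)*c/2), c)


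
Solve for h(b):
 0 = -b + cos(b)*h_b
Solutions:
 h(b) = C1 + Integral(b/cos(b), b)


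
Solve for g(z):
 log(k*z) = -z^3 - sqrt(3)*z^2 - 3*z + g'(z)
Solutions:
 g(z) = C1 + z^4/4 + sqrt(3)*z^3/3 + 3*z^2/2 + z*log(k*z) - z


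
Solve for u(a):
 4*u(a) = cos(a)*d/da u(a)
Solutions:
 u(a) = C1*(sin(a)^2 + 2*sin(a) + 1)/(sin(a)^2 - 2*sin(a) + 1)


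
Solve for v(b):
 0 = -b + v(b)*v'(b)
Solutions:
 v(b) = -sqrt(C1 + b^2)
 v(b) = sqrt(C1 + b^2)


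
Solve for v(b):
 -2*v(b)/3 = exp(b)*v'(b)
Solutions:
 v(b) = C1*exp(2*exp(-b)/3)


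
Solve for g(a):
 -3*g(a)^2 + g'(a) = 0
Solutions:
 g(a) = -1/(C1 + 3*a)


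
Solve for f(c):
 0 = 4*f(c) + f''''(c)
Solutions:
 f(c) = (C1*sin(c) + C2*cos(c))*exp(-c) + (C3*sin(c) + C4*cos(c))*exp(c)


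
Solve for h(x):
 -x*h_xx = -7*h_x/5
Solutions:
 h(x) = C1 + C2*x^(12/5)


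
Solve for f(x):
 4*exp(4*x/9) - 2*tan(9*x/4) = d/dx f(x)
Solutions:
 f(x) = C1 + 9*exp(4*x/9) + 8*log(cos(9*x/4))/9


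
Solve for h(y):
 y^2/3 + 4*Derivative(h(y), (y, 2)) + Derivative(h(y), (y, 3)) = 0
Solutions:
 h(y) = C1 + C2*y + C3*exp(-4*y) - y^4/144 + y^3/144 - y^2/192


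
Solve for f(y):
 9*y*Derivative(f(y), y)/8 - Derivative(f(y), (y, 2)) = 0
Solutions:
 f(y) = C1 + C2*erfi(3*y/4)


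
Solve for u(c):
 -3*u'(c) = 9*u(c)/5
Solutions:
 u(c) = C1*exp(-3*c/5)


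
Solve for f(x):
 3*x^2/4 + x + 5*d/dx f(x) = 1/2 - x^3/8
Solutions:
 f(x) = C1 - x^4/160 - x^3/20 - x^2/10 + x/10


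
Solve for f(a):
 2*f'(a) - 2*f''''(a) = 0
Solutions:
 f(a) = C1 + C4*exp(a) + (C2*sin(sqrt(3)*a/2) + C3*cos(sqrt(3)*a/2))*exp(-a/2)


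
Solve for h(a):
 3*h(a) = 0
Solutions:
 h(a) = 0


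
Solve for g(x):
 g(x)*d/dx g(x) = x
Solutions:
 g(x) = -sqrt(C1 + x^2)
 g(x) = sqrt(C1 + x^2)


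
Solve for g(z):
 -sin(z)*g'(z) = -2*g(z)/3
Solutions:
 g(z) = C1*(cos(z) - 1)^(1/3)/(cos(z) + 1)^(1/3)


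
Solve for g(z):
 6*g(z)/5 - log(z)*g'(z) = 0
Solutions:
 g(z) = C1*exp(6*li(z)/5)


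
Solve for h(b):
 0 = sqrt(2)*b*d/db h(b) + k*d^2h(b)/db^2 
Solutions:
 h(b) = C1 + C2*sqrt(k)*erf(2^(3/4)*b*sqrt(1/k)/2)


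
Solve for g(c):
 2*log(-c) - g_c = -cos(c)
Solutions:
 g(c) = C1 + 2*c*log(-c) - 2*c + sin(c)


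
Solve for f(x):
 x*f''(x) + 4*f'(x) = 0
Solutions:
 f(x) = C1 + C2/x^3


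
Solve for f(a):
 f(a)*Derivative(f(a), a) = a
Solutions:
 f(a) = -sqrt(C1 + a^2)
 f(a) = sqrt(C1 + a^2)


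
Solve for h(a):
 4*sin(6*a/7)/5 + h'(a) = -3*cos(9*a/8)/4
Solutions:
 h(a) = C1 - 2*sin(9*a/8)/3 + 14*cos(6*a/7)/15


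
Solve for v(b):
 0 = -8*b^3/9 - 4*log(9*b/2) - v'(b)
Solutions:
 v(b) = C1 - 2*b^4/9 - 4*b*log(b) + b*log(16/6561) + 4*b


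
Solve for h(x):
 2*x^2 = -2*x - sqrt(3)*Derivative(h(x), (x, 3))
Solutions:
 h(x) = C1 + C2*x + C3*x^2 - sqrt(3)*x^5/90 - sqrt(3)*x^4/36


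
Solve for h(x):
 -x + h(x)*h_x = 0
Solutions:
 h(x) = -sqrt(C1 + x^2)
 h(x) = sqrt(C1 + x^2)


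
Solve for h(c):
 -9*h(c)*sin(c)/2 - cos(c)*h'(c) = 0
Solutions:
 h(c) = C1*cos(c)^(9/2)


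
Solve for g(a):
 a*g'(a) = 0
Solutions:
 g(a) = C1


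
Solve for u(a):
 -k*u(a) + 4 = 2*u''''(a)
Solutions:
 u(a) = C1*exp(-2^(3/4)*a*(-k)^(1/4)/2) + C2*exp(2^(3/4)*a*(-k)^(1/4)/2) + C3*exp(-2^(3/4)*I*a*(-k)^(1/4)/2) + C4*exp(2^(3/4)*I*a*(-k)^(1/4)/2) + 4/k


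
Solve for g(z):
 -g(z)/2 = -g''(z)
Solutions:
 g(z) = C1*exp(-sqrt(2)*z/2) + C2*exp(sqrt(2)*z/2)


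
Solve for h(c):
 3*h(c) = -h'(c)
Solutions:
 h(c) = C1*exp(-3*c)


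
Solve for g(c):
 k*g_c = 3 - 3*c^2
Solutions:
 g(c) = C1 - c^3/k + 3*c/k


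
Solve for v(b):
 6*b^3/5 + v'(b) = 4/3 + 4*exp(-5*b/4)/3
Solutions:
 v(b) = C1 - 3*b^4/10 + 4*b/3 - 16*exp(-5*b/4)/15


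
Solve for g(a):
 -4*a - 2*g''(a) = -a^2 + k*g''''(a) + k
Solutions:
 g(a) = C1 + C2*a + C3*exp(-sqrt(2)*a*sqrt(-1/k)) + C4*exp(sqrt(2)*a*sqrt(-1/k)) + a^4/24 - a^3/3 - a^2*k/2


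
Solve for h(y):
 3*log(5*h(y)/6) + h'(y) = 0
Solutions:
 Integral(1/(log(_y) - log(6) + log(5)), (_y, h(y)))/3 = C1 - y


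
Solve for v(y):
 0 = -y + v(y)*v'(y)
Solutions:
 v(y) = -sqrt(C1 + y^2)
 v(y) = sqrt(C1 + y^2)


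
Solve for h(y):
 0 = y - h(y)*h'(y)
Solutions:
 h(y) = -sqrt(C1 + y^2)
 h(y) = sqrt(C1 + y^2)


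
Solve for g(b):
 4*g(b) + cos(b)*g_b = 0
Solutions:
 g(b) = C1*(sin(b)^2 - 2*sin(b) + 1)/(sin(b)^2 + 2*sin(b) + 1)


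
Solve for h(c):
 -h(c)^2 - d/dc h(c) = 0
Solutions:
 h(c) = 1/(C1 + c)


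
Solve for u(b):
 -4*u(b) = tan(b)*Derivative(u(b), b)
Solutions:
 u(b) = C1/sin(b)^4


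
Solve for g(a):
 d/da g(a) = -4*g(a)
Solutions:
 g(a) = C1*exp(-4*a)


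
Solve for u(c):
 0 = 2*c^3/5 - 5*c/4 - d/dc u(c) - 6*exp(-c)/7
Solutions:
 u(c) = C1 + c^4/10 - 5*c^2/8 + 6*exp(-c)/7


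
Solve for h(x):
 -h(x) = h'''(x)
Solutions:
 h(x) = C3*exp(-x) + (C1*sin(sqrt(3)*x/2) + C2*cos(sqrt(3)*x/2))*exp(x/2)


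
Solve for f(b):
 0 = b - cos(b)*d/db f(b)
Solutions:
 f(b) = C1 + Integral(b/cos(b), b)


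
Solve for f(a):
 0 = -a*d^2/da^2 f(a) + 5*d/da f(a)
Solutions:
 f(a) = C1 + C2*a^6


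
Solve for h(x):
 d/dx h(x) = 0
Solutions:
 h(x) = C1


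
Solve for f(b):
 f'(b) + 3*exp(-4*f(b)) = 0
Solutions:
 f(b) = log(-I*(C1 - 12*b)^(1/4))
 f(b) = log(I*(C1 - 12*b)^(1/4))
 f(b) = log(-(C1 - 12*b)^(1/4))
 f(b) = log(C1 - 12*b)/4


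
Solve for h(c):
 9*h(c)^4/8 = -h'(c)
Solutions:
 h(c) = (-3^(2/3)/3 - 3^(1/6)*I)*(1/(C1 + 9*c))^(1/3)
 h(c) = (-3^(2/3)/3 + 3^(1/6)*I)*(1/(C1 + 9*c))^(1/3)
 h(c) = 2*(1/(C1 + 27*c))^(1/3)


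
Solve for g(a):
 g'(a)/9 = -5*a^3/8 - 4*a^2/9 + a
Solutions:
 g(a) = C1 - 45*a^4/32 - 4*a^3/3 + 9*a^2/2


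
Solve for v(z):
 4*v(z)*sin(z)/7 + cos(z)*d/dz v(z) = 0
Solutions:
 v(z) = C1*cos(z)^(4/7)


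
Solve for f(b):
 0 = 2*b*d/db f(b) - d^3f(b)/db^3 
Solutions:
 f(b) = C1 + Integral(C2*airyai(2^(1/3)*b) + C3*airybi(2^(1/3)*b), b)


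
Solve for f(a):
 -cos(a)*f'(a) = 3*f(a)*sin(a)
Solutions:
 f(a) = C1*cos(a)^3


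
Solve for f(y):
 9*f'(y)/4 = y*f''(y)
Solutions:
 f(y) = C1 + C2*y^(13/4)


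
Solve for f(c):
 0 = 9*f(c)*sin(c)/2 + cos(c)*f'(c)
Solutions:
 f(c) = C1*cos(c)^(9/2)


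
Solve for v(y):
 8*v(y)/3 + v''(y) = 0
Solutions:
 v(y) = C1*sin(2*sqrt(6)*y/3) + C2*cos(2*sqrt(6)*y/3)


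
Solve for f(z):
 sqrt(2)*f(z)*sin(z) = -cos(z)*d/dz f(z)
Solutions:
 f(z) = C1*cos(z)^(sqrt(2))


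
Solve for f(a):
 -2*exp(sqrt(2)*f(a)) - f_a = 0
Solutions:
 f(a) = sqrt(2)*(2*log(1/(C1 + 2*a)) - log(2))/4


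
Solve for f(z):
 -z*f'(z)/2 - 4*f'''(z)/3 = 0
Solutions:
 f(z) = C1 + Integral(C2*airyai(-3^(1/3)*z/2) + C3*airybi(-3^(1/3)*z/2), z)


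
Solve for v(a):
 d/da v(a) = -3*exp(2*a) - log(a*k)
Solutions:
 v(a) = C1 - a*log(a*k) + a - 3*exp(2*a)/2


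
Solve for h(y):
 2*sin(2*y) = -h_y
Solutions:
 h(y) = C1 + cos(2*y)


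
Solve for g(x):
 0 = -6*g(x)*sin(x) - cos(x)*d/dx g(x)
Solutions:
 g(x) = C1*cos(x)^6


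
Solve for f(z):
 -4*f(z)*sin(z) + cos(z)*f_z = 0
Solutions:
 f(z) = C1/cos(z)^4


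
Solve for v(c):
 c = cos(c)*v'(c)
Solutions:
 v(c) = C1 + Integral(c/cos(c), c)


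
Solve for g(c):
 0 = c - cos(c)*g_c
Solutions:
 g(c) = C1 + Integral(c/cos(c), c)


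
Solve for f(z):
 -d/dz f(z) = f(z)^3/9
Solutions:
 f(z) = -3*sqrt(2)*sqrt(-1/(C1 - z))/2
 f(z) = 3*sqrt(2)*sqrt(-1/(C1 - z))/2


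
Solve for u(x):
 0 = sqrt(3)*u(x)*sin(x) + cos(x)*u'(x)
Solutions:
 u(x) = C1*cos(x)^(sqrt(3))


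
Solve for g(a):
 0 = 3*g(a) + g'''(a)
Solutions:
 g(a) = C3*exp(-3^(1/3)*a) + (C1*sin(3^(5/6)*a/2) + C2*cos(3^(5/6)*a/2))*exp(3^(1/3)*a/2)


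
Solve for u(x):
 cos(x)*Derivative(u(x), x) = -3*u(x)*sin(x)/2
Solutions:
 u(x) = C1*cos(x)^(3/2)


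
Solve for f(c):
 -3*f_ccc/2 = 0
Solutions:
 f(c) = C1 + C2*c + C3*c^2


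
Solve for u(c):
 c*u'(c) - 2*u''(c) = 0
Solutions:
 u(c) = C1 + C2*erfi(c/2)


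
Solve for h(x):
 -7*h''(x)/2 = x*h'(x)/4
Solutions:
 h(x) = C1 + C2*erf(sqrt(7)*x/14)


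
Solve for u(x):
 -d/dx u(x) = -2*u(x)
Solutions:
 u(x) = C1*exp(2*x)


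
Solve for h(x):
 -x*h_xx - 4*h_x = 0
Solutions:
 h(x) = C1 + C2/x^3


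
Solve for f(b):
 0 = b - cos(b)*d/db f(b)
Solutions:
 f(b) = C1 + Integral(b/cos(b), b)


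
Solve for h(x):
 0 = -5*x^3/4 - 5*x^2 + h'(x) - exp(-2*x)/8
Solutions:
 h(x) = C1 + 5*x^4/16 + 5*x^3/3 - exp(-2*x)/16


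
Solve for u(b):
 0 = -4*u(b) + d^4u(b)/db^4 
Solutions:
 u(b) = C1*exp(-sqrt(2)*b) + C2*exp(sqrt(2)*b) + C3*sin(sqrt(2)*b) + C4*cos(sqrt(2)*b)


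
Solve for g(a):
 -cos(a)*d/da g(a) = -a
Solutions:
 g(a) = C1 + Integral(a/cos(a), a)


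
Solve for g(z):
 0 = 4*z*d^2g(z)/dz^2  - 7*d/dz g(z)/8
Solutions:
 g(z) = C1 + C2*z^(39/32)


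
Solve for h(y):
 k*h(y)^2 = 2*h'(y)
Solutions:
 h(y) = -2/(C1 + k*y)


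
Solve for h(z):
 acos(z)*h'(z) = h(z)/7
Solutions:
 h(z) = C1*exp(Integral(1/acos(z), z)/7)


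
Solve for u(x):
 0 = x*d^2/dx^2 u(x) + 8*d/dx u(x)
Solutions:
 u(x) = C1 + C2/x^7


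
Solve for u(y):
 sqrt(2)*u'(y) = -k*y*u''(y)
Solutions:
 u(y) = C1 + y^(((re(k) - sqrt(2))*re(k) + im(k)^2)/(re(k)^2 + im(k)^2))*(C2*sin(sqrt(2)*log(y)*Abs(im(k))/(re(k)^2 + im(k)^2)) + C3*cos(sqrt(2)*log(y)*im(k)/(re(k)^2 + im(k)^2)))


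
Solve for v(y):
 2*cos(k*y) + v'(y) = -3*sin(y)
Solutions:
 v(y) = C1 + 3*cos(y) - 2*sin(k*y)/k


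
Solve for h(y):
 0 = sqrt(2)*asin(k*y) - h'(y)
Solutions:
 h(y) = C1 + sqrt(2)*Piecewise((y*asin(k*y) + sqrt(-k^2*y^2 + 1)/k, Ne(k, 0)), (0, True))


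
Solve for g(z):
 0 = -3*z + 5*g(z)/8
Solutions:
 g(z) = 24*z/5


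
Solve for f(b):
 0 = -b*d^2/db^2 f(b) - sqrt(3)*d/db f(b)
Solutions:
 f(b) = C1 + C2*b^(1 - sqrt(3))


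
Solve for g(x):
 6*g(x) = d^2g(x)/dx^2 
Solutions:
 g(x) = C1*exp(-sqrt(6)*x) + C2*exp(sqrt(6)*x)


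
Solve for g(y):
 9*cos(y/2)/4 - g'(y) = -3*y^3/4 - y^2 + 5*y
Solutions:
 g(y) = C1 + 3*y^4/16 + y^3/3 - 5*y^2/2 + 9*sin(y/2)/2


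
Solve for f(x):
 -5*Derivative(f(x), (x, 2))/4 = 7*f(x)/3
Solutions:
 f(x) = C1*sin(2*sqrt(105)*x/15) + C2*cos(2*sqrt(105)*x/15)


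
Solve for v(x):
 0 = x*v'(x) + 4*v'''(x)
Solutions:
 v(x) = C1 + Integral(C2*airyai(-2^(1/3)*x/2) + C3*airybi(-2^(1/3)*x/2), x)


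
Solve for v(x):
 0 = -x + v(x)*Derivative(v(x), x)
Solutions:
 v(x) = -sqrt(C1 + x^2)
 v(x) = sqrt(C1 + x^2)


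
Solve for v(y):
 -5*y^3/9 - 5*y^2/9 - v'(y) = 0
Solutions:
 v(y) = C1 - 5*y^4/36 - 5*y^3/27


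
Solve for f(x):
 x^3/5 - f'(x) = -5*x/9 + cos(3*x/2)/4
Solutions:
 f(x) = C1 + x^4/20 + 5*x^2/18 - sin(3*x/2)/6


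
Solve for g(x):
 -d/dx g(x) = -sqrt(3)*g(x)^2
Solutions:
 g(x) = -1/(C1 + sqrt(3)*x)


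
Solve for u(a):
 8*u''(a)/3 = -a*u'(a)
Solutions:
 u(a) = C1 + C2*erf(sqrt(3)*a/4)


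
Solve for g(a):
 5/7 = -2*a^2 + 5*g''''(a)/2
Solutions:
 g(a) = C1 + C2*a + C3*a^2 + C4*a^3 + a^6/450 + a^4/84


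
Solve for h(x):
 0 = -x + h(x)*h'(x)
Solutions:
 h(x) = -sqrt(C1 + x^2)
 h(x) = sqrt(C1 + x^2)


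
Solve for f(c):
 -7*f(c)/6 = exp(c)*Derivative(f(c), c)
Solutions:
 f(c) = C1*exp(7*exp(-c)/6)


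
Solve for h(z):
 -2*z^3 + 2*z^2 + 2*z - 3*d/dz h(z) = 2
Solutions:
 h(z) = C1 - z^4/6 + 2*z^3/9 + z^2/3 - 2*z/3


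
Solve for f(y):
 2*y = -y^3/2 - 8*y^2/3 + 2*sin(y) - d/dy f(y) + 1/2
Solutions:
 f(y) = C1 - y^4/8 - 8*y^3/9 - y^2 + y/2 - 2*cos(y)


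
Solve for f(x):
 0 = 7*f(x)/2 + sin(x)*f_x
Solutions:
 f(x) = C1*(cos(x) + 1)^(7/4)/(cos(x) - 1)^(7/4)


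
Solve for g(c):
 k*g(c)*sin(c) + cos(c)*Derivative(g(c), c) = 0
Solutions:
 g(c) = C1*exp(k*log(cos(c)))


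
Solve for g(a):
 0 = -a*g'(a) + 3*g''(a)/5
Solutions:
 g(a) = C1 + C2*erfi(sqrt(30)*a/6)


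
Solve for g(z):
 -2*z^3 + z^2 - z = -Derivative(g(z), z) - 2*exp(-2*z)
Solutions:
 g(z) = C1 + z^4/2 - z^3/3 + z^2/2 + exp(-2*z)


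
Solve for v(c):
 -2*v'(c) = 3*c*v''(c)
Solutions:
 v(c) = C1 + C2*c^(1/3)


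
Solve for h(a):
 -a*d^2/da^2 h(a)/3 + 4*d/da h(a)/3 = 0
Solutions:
 h(a) = C1 + C2*a^5


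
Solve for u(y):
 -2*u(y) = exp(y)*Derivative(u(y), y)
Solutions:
 u(y) = C1*exp(2*exp(-y))


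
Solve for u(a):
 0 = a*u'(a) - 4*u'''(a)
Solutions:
 u(a) = C1 + Integral(C2*airyai(2^(1/3)*a/2) + C3*airybi(2^(1/3)*a/2), a)


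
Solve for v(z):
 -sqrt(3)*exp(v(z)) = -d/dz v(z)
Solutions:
 v(z) = log(-1/(C1 + sqrt(3)*z))


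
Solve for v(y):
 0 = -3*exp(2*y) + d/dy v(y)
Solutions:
 v(y) = C1 + 3*exp(2*y)/2


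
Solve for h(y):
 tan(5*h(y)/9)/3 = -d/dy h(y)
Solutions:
 h(y) = -9*asin(C1*exp(-5*y/27))/5 + 9*pi/5
 h(y) = 9*asin(C1*exp(-5*y/27))/5


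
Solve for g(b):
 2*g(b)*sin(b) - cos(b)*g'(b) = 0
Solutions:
 g(b) = C1/cos(b)^2


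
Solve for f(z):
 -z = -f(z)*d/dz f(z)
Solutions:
 f(z) = -sqrt(C1 + z^2)
 f(z) = sqrt(C1 + z^2)


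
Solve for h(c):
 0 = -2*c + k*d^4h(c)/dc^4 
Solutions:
 h(c) = C1 + C2*c + C3*c^2 + C4*c^3 + c^5/(60*k)


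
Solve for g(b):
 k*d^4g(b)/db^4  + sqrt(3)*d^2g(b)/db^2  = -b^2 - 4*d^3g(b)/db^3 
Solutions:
 g(b) = C1 + C2*b + C3*exp(b*(sqrt(-sqrt(3)*k + 4) - 2)/k) + C4*exp(-b*(sqrt(-sqrt(3)*k + 4) + 2)/k) - sqrt(3)*b^4/36 + 4*b^3/9 + b^2*(3*k - 16*sqrt(3))/9


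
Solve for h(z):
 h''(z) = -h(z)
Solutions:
 h(z) = C1*sin(z) + C2*cos(z)


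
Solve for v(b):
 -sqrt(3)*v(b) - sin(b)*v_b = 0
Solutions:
 v(b) = C1*(cos(b) + 1)^(sqrt(3)/2)/(cos(b) - 1)^(sqrt(3)/2)


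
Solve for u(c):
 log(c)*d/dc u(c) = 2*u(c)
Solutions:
 u(c) = C1*exp(2*li(c))


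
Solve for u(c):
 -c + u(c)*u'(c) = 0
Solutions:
 u(c) = -sqrt(C1 + c^2)
 u(c) = sqrt(C1 + c^2)


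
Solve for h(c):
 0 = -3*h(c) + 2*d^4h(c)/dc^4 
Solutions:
 h(c) = C1*exp(-2^(3/4)*3^(1/4)*c/2) + C2*exp(2^(3/4)*3^(1/4)*c/2) + C3*sin(2^(3/4)*3^(1/4)*c/2) + C4*cos(2^(3/4)*3^(1/4)*c/2)


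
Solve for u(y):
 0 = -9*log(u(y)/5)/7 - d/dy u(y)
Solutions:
 -7*Integral(1/(-log(_y) + log(5)), (_y, u(y)))/9 = C1 - y


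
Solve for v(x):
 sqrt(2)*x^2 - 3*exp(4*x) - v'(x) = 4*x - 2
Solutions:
 v(x) = C1 + sqrt(2)*x^3/3 - 2*x^2 + 2*x - 3*exp(4*x)/4


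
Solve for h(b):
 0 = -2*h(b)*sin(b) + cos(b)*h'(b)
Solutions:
 h(b) = C1/cos(b)^2


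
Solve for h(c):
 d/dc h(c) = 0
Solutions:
 h(c) = C1


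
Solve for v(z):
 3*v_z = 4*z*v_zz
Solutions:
 v(z) = C1 + C2*z^(7/4)


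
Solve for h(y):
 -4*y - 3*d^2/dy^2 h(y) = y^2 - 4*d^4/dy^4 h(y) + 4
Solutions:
 h(y) = C1 + C2*y + C3*exp(-sqrt(3)*y/2) + C4*exp(sqrt(3)*y/2) - y^4/36 - 2*y^3/9 - 10*y^2/9


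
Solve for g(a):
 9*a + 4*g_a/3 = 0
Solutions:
 g(a) = C1 - 27*a^2/8


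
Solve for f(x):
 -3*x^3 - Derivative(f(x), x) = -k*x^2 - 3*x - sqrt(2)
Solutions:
 f(x) = C1 + k*x^3/3 - 3*x^4/4 + 3*x^2/2 + sqrt(2)*x


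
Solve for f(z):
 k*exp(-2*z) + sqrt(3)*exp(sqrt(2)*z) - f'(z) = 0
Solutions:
 f(z) = C1 - k*exp(-2*z)/2 + sqrt(6)*exp(sqrt(2)*z)/2


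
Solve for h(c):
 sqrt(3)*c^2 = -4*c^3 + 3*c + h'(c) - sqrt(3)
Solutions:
 h(c) = C1 + c^4 + sqrt(3)*c^3/3 - 3*c^2/2 + sqrt(3)*c


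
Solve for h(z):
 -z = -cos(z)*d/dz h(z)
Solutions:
 h(z) = C1 + Integral(z/cos(z), z)


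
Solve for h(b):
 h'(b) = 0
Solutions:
 h(b) = C1


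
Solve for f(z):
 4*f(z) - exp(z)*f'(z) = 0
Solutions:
 f(z) = C1*exp(-4*exp(-z))


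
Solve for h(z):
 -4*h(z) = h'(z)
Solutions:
 h(z) = C1*exp(-4*z)


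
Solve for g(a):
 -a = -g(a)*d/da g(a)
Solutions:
 g(a) = -sqrt(C1 + a^2)
 g(a) = sqrt(C1 + a^2)


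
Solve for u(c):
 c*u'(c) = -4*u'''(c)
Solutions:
 u(c) = C1 + Integral(C2*airyai(-2^(1/3)*c/2) + C3*airybi(-2^(1/3)*c/2), c)


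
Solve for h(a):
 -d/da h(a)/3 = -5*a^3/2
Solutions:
 h(a) = C1 + 15*a^4/8


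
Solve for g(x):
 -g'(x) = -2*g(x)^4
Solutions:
 g(x) = (-1/(C1 + 6*x))^(1/3)
 g(x) = (-1/(C1 + 2*x))^(1/3)*(-3^(2/3) - 3*3^(1/6)*I)/6
 g(x) = (-1/(C1 + 2*x))^(1/3)*(-3^(2/3) + 3*3^(1/6)*I)/6


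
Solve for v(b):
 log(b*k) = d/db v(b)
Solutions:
 v(b) = C1 + b*log(b*k) - b


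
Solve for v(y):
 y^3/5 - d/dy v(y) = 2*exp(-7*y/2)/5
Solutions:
 v(y) = C1 + y^4/20 + 4*exp(-7*y/2)/35


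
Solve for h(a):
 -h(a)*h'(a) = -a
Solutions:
 h(a) = -sqrt(C1 + a^2)
 h(a) = sqrt(C1 + a^2)


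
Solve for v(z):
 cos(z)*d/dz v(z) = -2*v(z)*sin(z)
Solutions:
 v(z) = C1*cos(z)^2


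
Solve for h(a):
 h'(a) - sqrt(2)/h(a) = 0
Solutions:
 h(a) = -sqrt(C1 + 2*sqrt(2)*a)
 h(a) = sqrt(C1 + 2*sqrt(2)*a)


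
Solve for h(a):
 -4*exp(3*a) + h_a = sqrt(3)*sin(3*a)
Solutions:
 h(a) = C1 + 4*exp(3*a)/3 - sqrt(3)*cos(3*a)/3


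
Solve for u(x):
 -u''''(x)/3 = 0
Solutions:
 u(x) = C1 + C2*x + C3*x^2 + C4*x^3


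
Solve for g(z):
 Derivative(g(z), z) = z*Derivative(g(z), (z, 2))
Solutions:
 g(z) = C1 + C2*z^2


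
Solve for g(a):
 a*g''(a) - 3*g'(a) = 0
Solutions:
 g(a) = C1 + C2*a^4


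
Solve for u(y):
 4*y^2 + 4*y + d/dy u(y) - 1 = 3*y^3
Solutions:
 u(y) = C1 + 3*y^4/4 - 4*y^3/3 - 2*y^2 + y


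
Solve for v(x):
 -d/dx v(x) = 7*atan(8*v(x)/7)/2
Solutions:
 Integral(1/atan(8*_y/7), (_y, v(x))) = C1 - 7*x/2


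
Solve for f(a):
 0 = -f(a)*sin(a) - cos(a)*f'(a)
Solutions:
 f(a) = C1*cos(a)


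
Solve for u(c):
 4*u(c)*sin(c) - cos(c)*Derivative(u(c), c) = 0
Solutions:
 u(c) = C1/cos(c)^4


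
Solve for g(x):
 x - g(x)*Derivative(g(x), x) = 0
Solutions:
 g(x) = -sqrt(C1 + x^2)
 g(x) = sqrt(C1 + x^2)


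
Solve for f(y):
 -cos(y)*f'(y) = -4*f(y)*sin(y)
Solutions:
 f(y) = C1/cos(y)^4


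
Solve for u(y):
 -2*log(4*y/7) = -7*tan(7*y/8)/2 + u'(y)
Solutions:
 u(y) = C1 - 2*y*log(y) - 4*y*log(2) + 2*y + 2*y*log(7) - 4*log(cos(7*y/8))


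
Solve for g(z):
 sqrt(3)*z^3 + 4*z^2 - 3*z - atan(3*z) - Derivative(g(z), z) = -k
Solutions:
 g(z) = C1 + k*z + sqrt(3)*z^4/4 + 4*z^3/3 - 3*z^2/2 - z*atan(3*z) + log(9*z^2 + 1)/6


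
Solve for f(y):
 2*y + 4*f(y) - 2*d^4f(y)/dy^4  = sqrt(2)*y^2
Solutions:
 f(y) = C1*exp(-2^(1/4)*y) + C2*exp(2^(1/4)*y) + C3*sin(2^(1/4)*y) + C4*cos(2^(1/4)*y) + sqrt(2)*y^2/4 - y/2


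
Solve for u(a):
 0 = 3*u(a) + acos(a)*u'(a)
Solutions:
 u(a) = C1*exp(-3*Integral(1/acos(a), a))


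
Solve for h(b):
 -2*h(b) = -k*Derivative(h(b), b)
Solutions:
 h(b) = C1*exp(2*b/k)


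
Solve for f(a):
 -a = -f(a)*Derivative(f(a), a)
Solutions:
 f(a) = -sqrt(C1 + a^2)
 f(a) = sqrt(C1 + a^2)


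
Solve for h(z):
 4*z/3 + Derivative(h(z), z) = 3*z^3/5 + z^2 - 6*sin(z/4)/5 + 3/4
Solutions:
 h(z) = C1 + 3*z^4/20 + z^3/3 - 2*z^2/3 + 3*z/4 + 24*cos(z/4)/5


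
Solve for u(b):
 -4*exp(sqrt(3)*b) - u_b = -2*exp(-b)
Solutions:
 u(b) = C1 - 4*sqrt(3)*exp(sqrt(3)*b)/3 - 2*exp(-b)


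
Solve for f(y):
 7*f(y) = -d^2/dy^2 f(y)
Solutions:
 f(y) = C1*sin(sqrt(7)*y) + C2*cos(sqrt(7)*y)


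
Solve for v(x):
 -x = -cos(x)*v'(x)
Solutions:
 v(x) = C1 + Integral(x/cos(x), x)


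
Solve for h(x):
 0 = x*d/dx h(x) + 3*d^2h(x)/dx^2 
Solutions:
 h(x) = C1 + C2*erf(sqrt(6)*x/6)


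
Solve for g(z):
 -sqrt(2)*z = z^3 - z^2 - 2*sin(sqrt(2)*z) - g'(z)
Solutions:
 g(z) = C1 + z^4/4 - z^3/3 + sqrt(2)*z^2/2 + sqrt(2)*cos(sqrt(2)*z)


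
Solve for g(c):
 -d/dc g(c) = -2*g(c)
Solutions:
 g(c) = C1*exp(2*c)


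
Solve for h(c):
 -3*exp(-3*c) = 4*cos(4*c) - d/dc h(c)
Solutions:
 h(c) = C1 + sin(4*c) - exp(-3*c)


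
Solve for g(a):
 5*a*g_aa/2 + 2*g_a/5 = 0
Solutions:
 g(a) = C1 + C2*a^(21/25)


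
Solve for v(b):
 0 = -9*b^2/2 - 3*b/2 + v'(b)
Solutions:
 v(b) = C1 + 3*b^3/2 + 3*b^2/4


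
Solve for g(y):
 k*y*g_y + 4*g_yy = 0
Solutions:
 g(y) = Piecewise((-sqrt(2)*sqrt(pi)*C1*erf(sqrt(2)*sqrt(k)*y/4)/sqrt(k) - C2, (k > 0) | (k < 0)), (-C1*y - C2, True))


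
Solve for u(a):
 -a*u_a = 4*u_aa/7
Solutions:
 u(a) = C1 + C2*erf(sqrt(14)*a/4)


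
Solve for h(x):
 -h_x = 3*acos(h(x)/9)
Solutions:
 Integral(1/acos(_y/9), (_y, h(x))) = C1 - 3*x


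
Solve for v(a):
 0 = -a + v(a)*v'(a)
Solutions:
 v(a) = -sqrt(C1 + a^2)
 v(a) = sqrt(C1 + a^2)


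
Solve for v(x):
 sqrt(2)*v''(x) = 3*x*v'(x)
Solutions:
 v(x) = C1 + C2*erfi(2^(1/4)*sqrt(3)*x/2)


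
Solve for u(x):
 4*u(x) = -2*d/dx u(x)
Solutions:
 u(x) = C1*exp(-2*x)


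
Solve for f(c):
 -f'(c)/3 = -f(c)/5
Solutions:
 f(c) = C1*exp(3*c/5)


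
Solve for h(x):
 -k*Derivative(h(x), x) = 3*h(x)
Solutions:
 h(x) = C1*exp(-3*x/k)


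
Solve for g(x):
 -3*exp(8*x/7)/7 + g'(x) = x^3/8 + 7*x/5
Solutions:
 g(x) = C1 + x^4/32 + 7*x^2/10 + 3*exp(8*x/7)/8


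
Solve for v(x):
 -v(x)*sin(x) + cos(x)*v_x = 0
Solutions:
 v(x) = C1/cos(x)


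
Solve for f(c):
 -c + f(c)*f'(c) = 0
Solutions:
 f(c) = -sqrt(C1 + c^2)
 f(c) = sqrt(C1 + c^2)


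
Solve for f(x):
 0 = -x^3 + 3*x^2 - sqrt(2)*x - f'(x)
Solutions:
 f(x) = C1 - x^4/4 + x^3 - sqrt(2)*x^2/2


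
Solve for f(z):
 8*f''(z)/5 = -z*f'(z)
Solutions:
 f(z) = C1 + C2*erf(sqrt(5)*z/4)


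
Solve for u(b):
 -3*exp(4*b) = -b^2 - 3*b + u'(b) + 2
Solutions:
 u(b) = C1 + b^3/3 + 3*b^2/2 - 2*b - 3*exp(4*b)/4


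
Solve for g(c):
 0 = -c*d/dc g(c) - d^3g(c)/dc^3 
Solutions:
 g(c) = C1 + Integral(C2*airyai(-c) + C3*airybi(-c), c)


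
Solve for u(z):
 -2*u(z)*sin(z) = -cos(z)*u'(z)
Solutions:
 u(z) = C1/cos(z)^2


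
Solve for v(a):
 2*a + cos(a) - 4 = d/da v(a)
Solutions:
 v(a) = C1 + a^2 - 4*a + sin(a)


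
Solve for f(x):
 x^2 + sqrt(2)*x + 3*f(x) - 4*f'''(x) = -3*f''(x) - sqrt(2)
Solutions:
 f(x) = C1*exp(x*(-(4*sqrt(39) + 25)^(1/3) - 1/(4*sqrt(39) + 25)^(1/3) + 2)/8)*sin(sqrt(3)*x*(-(4*sqrt(39) + 25)^(1/3) + (4*sqrt(39) + 25)^(-1/3))/8) + C2*exp(x*(-(4*sqrt(39) + 25)^(1/3) - 1/(4*sqrt(39) + 25)^(1/3) + 2)/8)*cos(sqrt(3)*x*(-(4*sqrt(39) + 25)^(1/3) + (4*sqrt(39) + 25)^(-1/3))/8) + C3*exp(x*((4*sqrt(39) + 25)^(-1/3) + 1 + (4*sqrt(39) + 25)^(1/3))/4) - x^2/3 - sqrt(2)*x/3 - sqrt(2)/3 + 2/3


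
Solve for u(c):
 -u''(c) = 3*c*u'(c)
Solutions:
 u(c) = C1 + C2*erf(sqrt(6)*c/2)


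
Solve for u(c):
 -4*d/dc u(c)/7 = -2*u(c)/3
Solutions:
 u(c) = C1*exp(7*c/6)


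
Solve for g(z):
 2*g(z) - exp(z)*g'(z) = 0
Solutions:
 g(z) = C1*exp(-2*exp(-z))


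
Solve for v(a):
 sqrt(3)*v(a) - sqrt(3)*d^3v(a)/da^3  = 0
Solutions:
 v(a) = C3*exp(a) + (C1*sin(sqrt(3)*a/2) + C2*cos(sqrt(3)*a/2))*exp(-a/2)


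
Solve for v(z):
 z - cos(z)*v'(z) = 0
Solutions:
 v(z) = C1 + Integral(z/cos(z), z)


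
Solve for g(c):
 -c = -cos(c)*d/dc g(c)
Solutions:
 g(c) = C1 + Integral(c/cos(c), c)


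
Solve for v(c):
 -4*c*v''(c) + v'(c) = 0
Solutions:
 v(c) = C1 + C2*c^(5/4)


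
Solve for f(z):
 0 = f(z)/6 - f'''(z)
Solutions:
 f(z) = C3*exp(6^(2/3)*z/6) + (C1*sin(2^(2/3)*3^(1/6)*z/4) + C2*cos(2^(2/3)*3^(1/6)*z/4))*exp(-6^(2/3)*z/12)


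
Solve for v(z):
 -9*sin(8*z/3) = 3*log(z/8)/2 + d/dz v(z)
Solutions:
 v(z) = C1 - 3*z*log(z)/2 + 3*z/2 + 9*z*log(2)/2 + 27*cos(8*z/3)/8


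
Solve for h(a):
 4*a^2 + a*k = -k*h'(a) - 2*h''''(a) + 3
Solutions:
 h(a) = C1 + C2*exp(2^(2/3)*a*(-k)^(1/3)/2) + C3*exp(2^(2/3)*a*(-k)^(1/3)*(-1 + sqrt(3)*I)/4) + C4*exp(-2^(2/3)*a*(-k)^(1/3)*(1 + sqrt(3)*I)/4) - 4*a^3/(3*k) - a^2/2 + 3*a/k


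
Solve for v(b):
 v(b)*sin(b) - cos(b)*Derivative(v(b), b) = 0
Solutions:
 v(b) = C1/cos(b)


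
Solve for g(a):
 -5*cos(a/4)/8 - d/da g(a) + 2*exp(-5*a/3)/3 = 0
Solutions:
 g(a) = C1 - 5*sin(a/4)/2 - 2*exp(-5*a/3)/5


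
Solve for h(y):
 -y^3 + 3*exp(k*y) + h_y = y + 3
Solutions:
 h(y) = C1 + y^4/4 + y^2/2 + 3*y - 3*exp(k*y)/k


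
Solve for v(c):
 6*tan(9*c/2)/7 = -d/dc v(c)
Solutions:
 v(c) = C1 + 4*log(cos(9*c/2))/21


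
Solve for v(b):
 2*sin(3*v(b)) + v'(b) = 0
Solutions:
 v(b) = -acos((-C1 - exp(12*b))/(C1 - exp(12*b)))/3 + 2*pi/3
 v(b) = acos((-C1 - exp(12*b))/(C1 - exp(12*b)))/3


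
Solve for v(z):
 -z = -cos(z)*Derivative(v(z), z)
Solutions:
 v(z) = C1 + Integral(z/cos(z), z)


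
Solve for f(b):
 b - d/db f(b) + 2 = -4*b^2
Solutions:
 f(b) = C1 + 4*b^3/3 + b^2/2 + 2*b


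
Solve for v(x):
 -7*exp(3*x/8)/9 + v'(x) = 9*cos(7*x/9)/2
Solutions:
 v(x) = C1 + 56*exp(3*x/8)/27 + 81*sin(7*x/9)/14


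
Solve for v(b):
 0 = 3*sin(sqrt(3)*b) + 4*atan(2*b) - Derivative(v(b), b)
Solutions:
 v(b) = C1 + 4*b*atan(2*b) - log(4*b^2 + 1) - sqrt(3)*cos(sqrt(3)*b)
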